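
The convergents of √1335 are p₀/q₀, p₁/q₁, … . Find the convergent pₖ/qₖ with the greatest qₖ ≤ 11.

√1335 = [36; 1, 1, 6, 7, 6, 1, 1, 72, …] (period length 8).
Convergents:
  p_0/q_0 = 36/1
  p_1/q_1 = 37/1
  p_2/q_2 = 73/2
  p_3/q_3 = 475/13
q_2 = 2 ≤ 11 < 13 = q_3, so the answer is 73/2.

73/2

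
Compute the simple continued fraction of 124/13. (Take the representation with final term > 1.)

124 = 9*13 + 7
13 = 1*7 + 6
7 = 1*6 + 1
6 = 6*1 + 0  (stop)
So 124/13 = [9; 1, 1, 6].

[9; 1, 1, 6]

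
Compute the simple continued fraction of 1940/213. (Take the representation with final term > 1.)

1940 = 9*213 + 23
213 = 9*23 + 6
23 = 3*6 + 5
6 = 1*5 + 1
5 = 5*1 + 0  (stop)
So 1940/213 = [9; 9, 3, 1, 5].

[9; 9, 3, 1, 5]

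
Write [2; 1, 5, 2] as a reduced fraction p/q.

37/13

Fold from the inside: start with 2/1.
  5 + 1/2 = 11/2
  1 + 2/11 = 13/11
  2 + 11/13 = 37/13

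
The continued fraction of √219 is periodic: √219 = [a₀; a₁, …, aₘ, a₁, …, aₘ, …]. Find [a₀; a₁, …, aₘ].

[14; 1, 3, 1, 28]

a₀ = ⌊√219⌋ = 14.
With m₀=0, d₀=1 and mₖ₊₁ = dₖaₖ − mₖ, dₖ₊₁ = (n − mₖ₊₁²)/dₖ, aₖ₊₁ = ⌊(a₀+mₖ₊₁)/dₖ₊₁⌋:
  k=1: m=14, d=23, a=1
  k=2: m=9, d=6, a=3
  k=3: m=9, d=23, a=1
  k=4: m=14, d=1, a=28
d=1 and a=2a₀=28 at k=4, so the next step gives (m, d) = (14, 23) again — its k=1 value — and the period has length 4.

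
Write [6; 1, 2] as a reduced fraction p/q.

20/3

Fold from the inside: start with 2/1.
  1 + 1/2 = 3/2
  6 + 2/3 = 20/3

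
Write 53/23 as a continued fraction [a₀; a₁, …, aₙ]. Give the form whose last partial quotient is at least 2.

[2; 3, 3, 2]

53 = 2·23 + 7
23 = 3·7 + 2
7 = 3·2 + 1
2 = 2·1 + 0  (stop)
So 53/23 = [2; 3, 3, 2].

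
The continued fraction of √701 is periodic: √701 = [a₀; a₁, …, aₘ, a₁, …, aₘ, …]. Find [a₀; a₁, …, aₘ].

a₀ = ⌊√701⌋ = 26.
With m₀=0, d₀=1 and mₖ₊₁ = dₖaₖ − mₖ, dₖ₊₁ = (n − mₖ₊₁²)/dₖ, aₖ₊₁ = ⌊(a₀+mₖ₊₁)/dₖ₊₁⌋:
  k=1: m=26, d=25, a=2
  k=2: m=24, d=5, a=10
  k=3: m=26, d=5, a=10
  k=4: m=24, d=25, a=2
  k=5: m=26, d=1, a=52
d=1 and a=2a₀=52 at k=5, so the next step gives (m, d) = (26, 25) again — its k=1 value — and the period has length 5.

[26; 2, 10, 10, 2, 52]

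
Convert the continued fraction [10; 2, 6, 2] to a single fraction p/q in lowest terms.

Using pₖ = aₖpₖ₋₁ + pₖ₋₂ and qₖ = aₖqₖ₋₁ + qₖ₋₂:
  k=0: a=10, p=10, q=1
  k=1: a=2, p=21, q=2
  k=2: a=6, p=136, q=13
  k=3: a=2, p=293, q=28

293/28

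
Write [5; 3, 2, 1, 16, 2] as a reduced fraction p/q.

1823/344

Using pₖ = aₖpₖ₋₁ + pₖ₋₂ and qₖ = aₖqₖ₋₁ + qₖ₋₂:
  k=0: a=5, p=5, q=1
  k=1: a=3, p=16, q=3
  k=2: a=2, p=37, q=7
  k=3: a=1, p=53, q=10
  k=4: a=16, p=885, q=167
  k=5: a=2, p=1823, q=344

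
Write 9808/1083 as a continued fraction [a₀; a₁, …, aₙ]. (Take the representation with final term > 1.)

9808 = 9·1083 + 61
1083 = 17·61 + 46
61 = 1·46 + 15
46 = 3·15 + 1
15 = 15·1 + 0  (stop)
So 9808/1083 = [9; 17, 1, 3, 15].

[9; 17, 1, 3, 15]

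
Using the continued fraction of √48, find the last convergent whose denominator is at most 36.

97/14

√48 = [6; 1, 12, …] (period length 2).
Convergents:
  p_0/q_0 = 6/1
  p_1/q_1 = 7/1
  p_2/q_2 = 90/13
  p_3/q_3 = 97/14
  p_4/q_4 = 1254/181
q_3 = 14 ≤ 36 < 181 = q_4, so the answer is 97/14.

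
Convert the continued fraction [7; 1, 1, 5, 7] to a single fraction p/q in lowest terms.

Fold from the inside: start with 7/1.
  5 + 1/7 = 36/7
  1 + 7/36 = 43/36
  1 + 36/43 = 79/43
  7 + 43/79 = 596/79

596/79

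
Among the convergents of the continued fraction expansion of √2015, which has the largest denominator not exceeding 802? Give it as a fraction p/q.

√2015 = [44; 1, 7, 1, 88, …] (period length 4).
Convergents:
  p_0/q_0 = 44/1
  p_1/q_1 = 45/1
  p_2/q_2 = 359/8
  p_3/q_3 = 404/9
  p_4/q_4 = 35911/800
  p_5/q_5 = 36315/809
q_4 = 800 ≤ 802 < 809 = q_5, so the answer is 35911/800.

35911/800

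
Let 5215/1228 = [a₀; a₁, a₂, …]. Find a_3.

5215 = 4·1228 + 303   →  a_0 = 4
1228 = 4·303 + 16   →  a_1 = 4
303 = 18·16 + 15   →  a_2 = 18
16 = 1·15 + 1   →  a_3 = 1

1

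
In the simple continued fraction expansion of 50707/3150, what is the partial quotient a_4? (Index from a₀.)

50707 = 16·3150 + 307   →  a_0 = 16
3150 = 10·307 + 80   →  a_1 = 10
307 = 3·80 + 67   →  a_2 = 3
80 = 1·67 + 13   →  a_3 = 1
67 = 5·13 + 2   →  a_4 = 5

5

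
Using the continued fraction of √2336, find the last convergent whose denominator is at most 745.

13968/289

√2336 = [48; 3, 96, …] (period length 2).
Convergents:
  p_0/q_0 = 48/1
  p_1/q_1 = 145/3
  p_2/q_2 = 13968/289
  p_3/q_3 = 42049/870
q_2 = 289 ≤ 745 < 870 = q_3, so the answer is 13968/289.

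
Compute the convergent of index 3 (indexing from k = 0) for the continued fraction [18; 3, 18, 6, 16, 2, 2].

Using pₖ = aₖpₖ₋₁ + pₖ₋₂, qₖ = aₖqₖ₋₁ + qₖ₋₂ (with p₋₁=1, p₋₂=0, q₋₁=0, q₋₂=1):
  k=0: a=18, p=18, q=1
  k=1: a=3, p=55, q=3
  k=2: a=18, p=1008, q=55
  k=3: a=6, p=6103, q=333

6103/333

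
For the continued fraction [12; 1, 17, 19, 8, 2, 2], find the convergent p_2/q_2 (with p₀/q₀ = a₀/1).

Using pₖ = aₖpₖ₋₁ + pₖ₋₂, qₖ = aₖqₖ₋₁ + qₖ₋₂ (with p₋₁=1, p₋₂=0, q₋₁=0, q₋₂=1):
  k=0: a=12, p=12, q=1
  k=1: a=1, p=13, q=1
  k=2: a=17, p=233, q=18

233/18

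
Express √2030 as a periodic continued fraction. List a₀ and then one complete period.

a₀ = ⌊√2030⌋ = 45.
With m₀=0, d₀=1 and mₖ₊₁ = dₖaₖ − mₖ, dₖ₊₁ = (n − mₖ₊₁²)/dₖ, aₖ₊₁ = ⌊(a₀+mₖ₊₁)/dₖ₊₁⌋:
  k=1: m=45, d=5, a=18
  k=2: m=45, d=1, a=90
d=1 and a=2a₀=90 at k=2, so the next step gives (m, d) = (45, 5) again — its k=1 value — and the period has length 2.

[45; 18, 90]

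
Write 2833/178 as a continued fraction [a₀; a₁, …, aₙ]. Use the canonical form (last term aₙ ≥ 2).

2833 = 15·178 + 163
178 = 1·163 + 15
163 = 10·15 + 13
15 = 1·13 + 2
13 = 6·2 + 1
2 = 2·1 + 0  (stop)
So 2833/178 = [15; 1, 10, 1, 6, 2].

[15; 1, 10, 1, 6, 2]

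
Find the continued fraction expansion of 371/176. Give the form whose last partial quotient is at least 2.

371 = 2·176 + 19
176 = 9·19 + 5
19 = 3·5 + 4
5 = 1·4 + 1
4 = 4·1 + 0  (stop)
So 371/176 = [2; 9, 3, 1, 4].

[2; 9, 3, 1, 4]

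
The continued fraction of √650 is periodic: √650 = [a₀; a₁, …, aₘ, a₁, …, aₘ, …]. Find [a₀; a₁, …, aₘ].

a₀ = ⌊√650⌋ = 25.

[25; 2, 50]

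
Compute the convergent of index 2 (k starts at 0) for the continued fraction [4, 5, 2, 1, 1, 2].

Using pₖ = aₖpₖ₋₁ + pₖ₋₂, qₖ = aₖqₖ₋₁ + qₖ₋₂ (with p₋₁=1, p₋₂=0, q₋₁=0, q₋₂=1):
  k=0: a=4, p=4, q=1
  k=1: a=5, p=21, q=5
  k=2: a=2, p=46, q=11

46/11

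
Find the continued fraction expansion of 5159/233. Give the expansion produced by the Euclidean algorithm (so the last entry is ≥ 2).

5159 = 22×233 + 33
233 = 7×33 + 2
33 = 16×2 + 1
2 = 2×1 + 0  (stop)
So 5159/233 = [22; 7, 16, 2].

[22; 7, 16, 2]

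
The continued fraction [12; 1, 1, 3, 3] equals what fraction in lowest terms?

289/23

Using pₖ = aₖpₖ₋₁ + pₖ₋₂ and qₖ = aₖqₖ₋₁ + qₖ₋₂:
  k=0: a=12, p=12, q=1
  k=1: a=1, p=13, q=1
  k=2: a=1, p=25, q=2
  k=3: a=3, p=88, q=7
  k=4: a=3, p=289, q=23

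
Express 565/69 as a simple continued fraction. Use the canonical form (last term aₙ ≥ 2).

565 = 8·69 + 13
69 = 5·13 + 4
13 = 3·4 + 1
4 = 4·1 + 0  (stop)
So 565/69 = [8; 5, 3, 4].

[8; 5, 3, 4]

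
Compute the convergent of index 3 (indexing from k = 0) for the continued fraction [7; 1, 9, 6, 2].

482/61

Using pₖ = aₖpₖ₋₁ + pₖ₋₂, qₖ = aₖqₖ₋₁ + qₖ₋₂ (with p₋₁=1, p₋₂=0, q₋₁=0, q₋₂=1):
  k=0: a=7, p=7, q=1
  k=1: a=1, p=8, q=1
  k=2: a=9, p=79, q=10
  k=3: a=6, p=482, q=61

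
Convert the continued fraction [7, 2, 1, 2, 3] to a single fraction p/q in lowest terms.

199/27

Using pₖ = aₖpₖ₋₁ + pₖ₋₂ and qₖ = aₖqₖ₋₁ + qₖ₋₂:
  k=0: a=7, p=7, q=1
  k=1: a=2, p=15, q=2
  k=2: a=1, p=22, q=3
  k=3: a=2, p=59, q=8
  k=4: a=3, p=199, q=27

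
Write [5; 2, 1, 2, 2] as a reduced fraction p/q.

Using pₖ = aₖpₖ₋₁ + pₖ₋₂ and qₖ = aₖqₖ₋₁ + qₖ₋₂:
  k=0: a=5, p=5, q=1
  k=1: a=2, p=11, q=2
  k=2: a=1, p=16, q=3
  k=3: a=2, p=43, q=8
  k=4: a=2, p=102, q=19

102/19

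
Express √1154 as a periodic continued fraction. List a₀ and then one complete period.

a₀ = ⌊√1154⌋ = 33.

[33; 1, 32, 1, 66]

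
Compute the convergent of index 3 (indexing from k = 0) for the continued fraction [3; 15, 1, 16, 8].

830/271

Using pₖ = aₖpₖ₋₁ + pₖ₋₂, qₖ = aₖqₖ₋₁ + qₖ₋₂ (with p₋₁=1, p₋₂=0, q₋₁=0, q₋₂=1):
  k=0: a=3, p=3, q=1
  k=1: a=15, p=46, q=15
  k=2: a=1, p=49, q=16
  k=3: a=16, p=830, q=271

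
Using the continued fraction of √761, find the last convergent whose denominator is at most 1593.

43669/1583

√761 = [27; 1, 1, 2, 2, 1, 1, 54, …] (period length 7).
Convergents:
  p_0/q_0 = 27/1
  p_1/q_1 = 28/1
  p_2/q_2 = 55/2
  p_3/q_3 = 138/5
  p_4/q_4 = 331/12
  p_5/q_5 = 469/17
  p_6/q_6 = 800/29
  p_7/q_7 = 43669/1583
  p_8/q_8 = 44469/1612
q_7 = 1583 ≤ 1593 < 1612 = q_8, so the answer is 43669/1583.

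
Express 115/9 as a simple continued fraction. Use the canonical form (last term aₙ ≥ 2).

[12; 1, 3, 2]

115 = 12·9 + 7
9 = 1·7 + 2
7 = 3·2 + 1
2 = 2·1 + 0  (stop)
So 115/9 = [12; 1, 3, 2].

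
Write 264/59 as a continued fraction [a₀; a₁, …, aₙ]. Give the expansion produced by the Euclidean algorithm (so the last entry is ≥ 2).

264 = 4·59 + 28
59 = 2·28 + 3
28 = 9·3 + 1
3 = 3·1 + 0  (stop)
So 264/59 = [4; 2, 9, 3].

[4; 2, 9, 3]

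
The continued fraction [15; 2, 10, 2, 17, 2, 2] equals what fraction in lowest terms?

60872/3933

Using pₖ = aₖpₖ₋₁ + pₖ₋₂ and qₖ = aₖqₖ₋₁ + qₖ₋₂:
  k=0: a=15, p=15, q=1
  k=1: a=2, p=31, q=2
  k=2: a=10, p=325, q=21
  k=3: a=2, p=681, q=44
  k=4: a=17, p=11902, q=769
  k=5: a=2, p=24485, q=1582
  k=6: a=2, p=60872, q=3933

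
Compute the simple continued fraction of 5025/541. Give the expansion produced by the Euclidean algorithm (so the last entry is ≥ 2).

5025 = 9*541 + 156
541 = 3*156 + 73
156 = 2*73 + 10
73 = 7*10 + 3
10 = 3*3 + 1
3 = 3*1 + 0  (stop)
So 5025/541 = [9; 3, 2, 7, 3, 3].

[9; 3, 2, 7, 3, 3]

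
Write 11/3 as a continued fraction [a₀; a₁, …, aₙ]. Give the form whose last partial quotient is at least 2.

11 = 3*3 + 2
3 = 1*2 + 1
2 = 2*1 + 0  (stop)
So 11/3 = [3; 1, 2].

[3; 1, 2]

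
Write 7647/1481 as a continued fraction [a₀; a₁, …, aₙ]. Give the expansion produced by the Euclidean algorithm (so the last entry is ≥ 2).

7647 = 5*1481 + 242
1481 = 6*242 + 29
242 = 8*29 + 10
29 = 2*10 + 9
10 = 1*9 + 1
9 = 9*1 + 0  (stop)
So 7647/1481 = [5; 6, 8, 2, 1, 9].

[5; 6, 8, 2, 1, 9]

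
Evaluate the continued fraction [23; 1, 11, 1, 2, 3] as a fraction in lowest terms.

Using pₖ = aₖpₖ₋₁ + pₖ₋₂ and qₖ = aₖqₖ₋₁ + qₖ₋₂:
  k=0: a=23, p=23, q=1
  k=1: a=1, p=24, q=1
  k=2: a=11, p=287, q=12
  k=3: a=1, p=311, q=13
  k=4: a=2, p=909, q=38
  k=5: a=3, p=3038, q=127

3038/127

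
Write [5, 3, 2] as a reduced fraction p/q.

Fold from the inside: start with 2/1.
  3 + 1/2 = 7/2
  5 + 2/7 = 37/7

37/7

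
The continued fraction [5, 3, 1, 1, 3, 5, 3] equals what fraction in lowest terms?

2223/421

Using pₖ = aₖpₖ₋₁ + pₖ₋₂ and qₖ = aₖqₖ₋₁ + qₖ₋₂:
  k=0: a=5, p=5, q=1
  k=1: a=3, p=16, q=3
  k=2: a=1, p=21, q=4
  k=3: a=1, p=37, q=7
  k=4: a=3, p=132, q=25
  k=5: a=5, p=697, q=132
  k=6: a=3, p=2223, q=421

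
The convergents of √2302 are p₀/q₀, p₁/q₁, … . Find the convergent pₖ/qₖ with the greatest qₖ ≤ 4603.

218737/4559

√2302 = [47; 1, 46, 1, 94, …] (period length 4).
Convergents:
  p_0/q_0 = 47/1
  p_1/q_1 = 48/1
  p_2/q_2 = 2255/47
  p_3/q_3 = 2303/48
  p_4/q_4 = 218737/4559
  p_5/q_5 = 221040/4607
q_4 = 4559 ≤ 4603 < 4607 = q_5, so the answer is 218737/4559.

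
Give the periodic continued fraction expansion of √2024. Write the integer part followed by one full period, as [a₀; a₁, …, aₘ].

[44; 1, 88]

a₀ = ⌊√2024⌋ = 44.
With m₀=0, d₀=1 and mₖ₊₁ = dₖaₖ − mₖ, dₖ₊₁ = (n − mₖ₊₁²)/dₖ, aₖ₊₁ = ⌊(a₀+mₖ₊₁)/dₖ₊₁⌋:
  k=1: m=44, d=88, a=1
  k=2: m=44, d=1, a=88
d=1 and a=2a₀=88 at k=2, so the next step gives (m, d) = (44, 88) again — its k=1 value — and the period has length 2.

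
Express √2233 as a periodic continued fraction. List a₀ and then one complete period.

[47; 3, 1, 12, 1, 3, 94]

a₀ = ⌊√2233⌋ = 47.
With m₀=0, d₀=1 and mₖ₊₁ = dₖaₖ − mₖ, dₖ₊₁ = (n − mₖ₊₁²)/dₖ, aₖ₊₁ = ⌊(a₀+mₖ₊₁)/dₖ₊₁⌋:
  k=1: m=47, d=24, a=3
  k=2: m=25, d=67, a=1
  k=3: m=42, d=7, a=12
  k=4: m=42, d=67, a=1
  k=5: m=25, d=24, a=3
  k=6: m=47, d=1, a=94
d=1 and a=2a₀=94 at k=6, so the next step gives (m, d) = (47, 24) again — its k=1 value — and the period has length 6.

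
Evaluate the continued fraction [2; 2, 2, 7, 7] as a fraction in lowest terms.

635/264

Fold from the inside: start with 7/1.
  7 + 1/7 = 50/7
  2 + 7/50 = 107/50
  2 + 50/107 = 264/107
  2 + 107/264 = 635/264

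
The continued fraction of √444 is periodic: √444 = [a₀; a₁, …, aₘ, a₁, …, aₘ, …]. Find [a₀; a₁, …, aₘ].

[21; 14, 42]

a₀ = ⌊√444⌋ = 21.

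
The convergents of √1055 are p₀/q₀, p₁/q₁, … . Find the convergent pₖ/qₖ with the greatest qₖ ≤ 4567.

108908/3353

√1055 = [32; 2, 12, 2, 64, …] (period length 4).
Convergents:
  p_0/q_0 = 32/1
  p_1/q_1 = 65/2
  p_2/q_2 = 812/25
  p_3/q_3 = 1689/52
  p_4/q_4 = 108908/3353
  p_5/q_5 = 219505/6758
q_4 = 3353 ≤ 4567 < 6758 = q_5, so the answer is 108908/3353.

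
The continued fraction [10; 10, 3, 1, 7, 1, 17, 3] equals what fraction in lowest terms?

198133/19622

Using pₖ = aₖpₖ₋₁ + pₖ₋₂ and qₖ = aₖqₖ₋₁ + qₖ₋₂:
  k=0: a=10, p=10, q=1
  k=1: a=10, p=101, q=10
  k=2: a=3, p=313, q=31
  k=3: a=1, p=414, q=41
  k=4: a=7, p=3211, q=318
  k=5: a=1, p=3625, q=359
  k=6: a=17, p=64836, q=6421
  k=7: a=3, p=198133, q=19622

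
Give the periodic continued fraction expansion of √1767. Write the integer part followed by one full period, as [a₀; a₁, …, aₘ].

a₀ = ⌊√1767⌋ = 42.

[42; 28, 84]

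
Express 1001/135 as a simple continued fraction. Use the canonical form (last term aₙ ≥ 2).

[7; 2, 2, 2, 3, 3]

1001 = 7×135 + 56
135 = 2×56 + 23
56 = 2×23 + 10
23 = 2×10 + 3
10 = 3×3 + 1
3 = 3×1 + 0  (stop)
So 1001/135 = [7; 2, 2, 2, 3, 3].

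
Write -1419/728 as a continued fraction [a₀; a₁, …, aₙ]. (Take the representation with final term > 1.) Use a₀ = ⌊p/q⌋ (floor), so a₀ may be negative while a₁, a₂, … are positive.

-1419 = -2×728 + 37
728 = 19×37 + 25
37 = 1×25 + 12
25 = 2×12 + 1
12 = 12×1 + 0  (stop)
So -1419/728 = [-2; 19, 1, 2, 12].

[-2; 19, 1, 2, 12]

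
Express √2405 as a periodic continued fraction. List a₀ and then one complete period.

a₀ = ⌊√2405⌋ = 49.
With m₀=0, d₀=1 and mₖ₊₁ = dₖaₖ − mₖ, dₖ₊₁ = (n − mₖ₊₁²)/dₖ, aₖ₊₁ = ⌊(a₀+mₖ₊₁)/dₖ₊₁⌋:
  k=1: m=49, d=4, a=24
  k=2: m=47, d=49, a=1
  k=3: m=2, d=49, a=1
  k=4: m=47, d=4, a=24
  k=5: m=49, d=1, a=98
d=1 and a=2a₀=98 at k=5, so the next step gives (m, d) = (49, 4) again — its k=1 value — and the period has length 5.

[49; 24, 1, 1, 24, 98]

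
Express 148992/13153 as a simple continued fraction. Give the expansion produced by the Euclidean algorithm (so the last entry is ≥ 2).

148992 = 11*13153 + 4309
13153 = 3*4309 + 226
4309 = 19*226 + 15
226 = 15*15 + 1
15 = 15*1 + 0  (stop)
So 148992/13153 = [11; 3, 19, 15, 15].

[11; 3, 19, 15, 15]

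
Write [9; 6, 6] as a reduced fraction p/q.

339/37

Using pₖ = aₖpₖ₋₁ + pₖ₋₂ and qₖ = aₖqₖ₋₁ + qₖ₋₂:
  k=0: a=9, p=9, q=1
  k=1: a=6, p=55, q=6
  k=2: a=6, p=339, q=37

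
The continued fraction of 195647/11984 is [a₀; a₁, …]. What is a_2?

195647 = 16·11984 + 3903   →  a_0 = 16
11984 = 3·3903 + 275   →  a_1 = 3
3903 = 14·275 + 53   →  a_2 = 14

14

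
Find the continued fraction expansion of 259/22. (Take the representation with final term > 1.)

[11; 1, 3, 2, 2]

259 = 11×22 + 17
22 = 1×17 + 5
17 = 3×5 + 2
5 = 2×2 + 1
2 = 2×1 + 0  (stop)
So 259/22 = [11; 1, 3, 2, 2].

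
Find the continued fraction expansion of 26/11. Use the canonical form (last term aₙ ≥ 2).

[2; 2, 1, 3]

26 = 2·11 + 4
11 = 2·4 + 3
4 = 1·3 + 1
3 = 3·1 + 0  (stop)
So 26/11 = [2; 2, 1, 3].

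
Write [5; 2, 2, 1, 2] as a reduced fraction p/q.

Using pₖ = aₖpₖ₋₁ + pₖ₋₂ and qₖ = aₖqₖ₋₁ + qₖ₋₂:
  k=0: a=5, p=5, q=1
  k=1: a=2, p=11, q=2
  k=2: a=2, p=27, q=5
  k=3: a=1, p=38, q=7
  k=4: a=2, p=103, q=19

103/19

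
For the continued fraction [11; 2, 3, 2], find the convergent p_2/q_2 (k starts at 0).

80/7

Using pₖ = aₖpₖ₋₁ + pₖ₋₂, qₖ = aₖqₖ₋₁ + qₖ₋₂ (with p₋₁=1, p₋₂=0, q₋₁=0, q₋₂=1):
  k=0: a=11, p=11, q=1
  k=1: a=2, p=23, q=2
  k=2: a=3, p=80, q=7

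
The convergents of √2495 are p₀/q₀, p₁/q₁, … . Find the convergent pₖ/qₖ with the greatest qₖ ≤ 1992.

98851/1979

√2495 = [49; 1, 18, 1, 98, …] (period length 4).
Convergents:
  p_0/q_0 = 49/1
  p_1/q_1 = 50/1
  p_2/q_2 = 949/19
  p_3/q_3 = 999/20
  p_4/q_4 = 98851/1979
  p_5/q_5 = 99850/1999
q_4 = 1979 ≤ 1992 < 1999 = q_5, so the answer is 98851/1979.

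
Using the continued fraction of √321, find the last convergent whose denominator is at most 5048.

84727/4729

√321 = [17; 1, 10, 1, 34, …] (period length 4).
Convergents:
  p_0/q_0 = 17/1
  p_1/q_1 = 18/1
  p_2/q_2 = 197/11
  p_3/q_3 = 215/12
  p_4/q_4 = 7507/419
  p_5/q_5 = 7722/431
  p_6/q_6 = 84727/4729
  p_7/q_7 = 92449/5160
q_6 = 4729 ≤ 5048 < 5160 = q_7, so the answer is 84727/4729.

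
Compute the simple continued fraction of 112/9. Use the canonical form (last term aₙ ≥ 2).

112 = 12*9 + 4
9 = 2*4 + 1
4 = 4*1 + 0  (stop)
So 112/9 = [12; 2, 4].

[12; 2, 4]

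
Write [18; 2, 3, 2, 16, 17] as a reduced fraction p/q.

82728/4487

Fold from the inside: start with 17/1.
  16 + 1/17 = 273/17
  2 + 17/273 = 563/273
  3 + 273/563 = 1962/563
  2 + 563/1962 = 4487/1962
  18 + 1962/4487 = 82728/4487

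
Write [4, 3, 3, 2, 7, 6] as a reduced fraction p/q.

Fold from the inside: start with 6/1.
  7 + 1/6 = 43/6
  2 + 6/43 = 92/43
  3 + 43/92 = 319/92
  3 + 92/319 = 1049/319
  4 + 319/1049 = 4515/1049

4515/1049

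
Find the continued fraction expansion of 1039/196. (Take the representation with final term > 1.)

1039 = 5·196 + 59
196 = 3·59 + 19
59 = 3·19 + 2
19 = 9·2 + 1
2 = 2·1 + 0  (stop)
So 1039/196 = [5; 3, 3, 9, 2].

[5; 3, 3, 9, 2]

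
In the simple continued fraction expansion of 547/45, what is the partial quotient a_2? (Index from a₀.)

2

547 = 12·45 + 7   →  a_0 = 12
45 = 6·7 + 3   →  a_1 = 6
7 = 2·3 + 1   →  a_2 = 2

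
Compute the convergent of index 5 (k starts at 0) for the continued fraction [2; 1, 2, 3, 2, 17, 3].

Using pₖ = aₖpₖ₋₁ + pₖ₋₂, qₖ = aₖqₖ₋₁ + qₖ₋₂ (with p₋₁=1, p₋₂=0, q₋₁=0, q₋₂=1):
  k=0: a=2, p=2, q=1
  k=1: a=1, p=3, q=1
  k=2: a=2, p=8, q=3
  k=3: a=3, p=27, q=10
  k=4: a=2, p=62, q=23
  k=5: a=17, p=1081, q=401

1081/401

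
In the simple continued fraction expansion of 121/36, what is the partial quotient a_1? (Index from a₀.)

121 = 3·36 + 13   →  a_0 = 3
36 = 2·13 + 10   →  a_1 = 2

2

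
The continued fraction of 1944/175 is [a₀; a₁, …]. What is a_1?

1944 = 11·175 + 19   →  a_0 = 11
175 = 9·19 + 4   →  a_1 = 9

9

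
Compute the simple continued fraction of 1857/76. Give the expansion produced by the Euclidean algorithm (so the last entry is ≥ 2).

[24; 2, 3, 3, 3]

1857 = 24×76 + 33
76 = 2×33 + 10
33 = 3×10 + 3
10 = 3×3 + 1
3 = 3×1 + 0  (stop)
So 1857/76 = [24; 2, 3, 3, 3].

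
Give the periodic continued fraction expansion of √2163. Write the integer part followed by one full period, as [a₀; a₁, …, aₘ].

[46; 1, 1, 30, 1, 1, 92]

a₀ = ⌊√2163⌋ = 46.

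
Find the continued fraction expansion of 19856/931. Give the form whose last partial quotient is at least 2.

[21; 3, 19, 16]

19856 = 21*931 + 305
931 = 3*305 + 16
305 = 19*16 + 1
16 = 16*1 + 0  (stop)
So 19856/931 = [21; 3, 19, 16].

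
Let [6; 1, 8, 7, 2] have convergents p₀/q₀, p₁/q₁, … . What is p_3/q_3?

Using pₖ = aₖpₖ₋₁ + pₖ₋₂, qₖ = aₖqₖ₋₁ + qₖ₋₂ (with p₋₁=1, p₋₂=0, q₋₁=0, q₋₂=1):
  k=0: a=6, p=6, q=1
  k=1: a=1, p=7, q=1
  k=2: a=8, p=62, q=9
  k=3: a=7, p=441, q=64

441/64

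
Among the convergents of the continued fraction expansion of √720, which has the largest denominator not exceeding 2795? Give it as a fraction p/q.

51841/1932

√720 = [26; 1, 4, 1, 52, …] (period length 4).
Convergents:
  p_0/q_0 = 26/1
  p_1/q_1 = 27/1
  p_2/q_2 = 134/5
  p_3/q_3 = 161/6
  p_4/q_4 = 8506/317
  p_5/q_5 = 8667/323
  p_6/q_6 = 43174/1609
  p_7/q_7 = 51841/1932
  p_8/q_8 = 2738906/102073
q_7 = 1932 ≤ 2795 < 102073 = q_8, so the answer is 51841/1932.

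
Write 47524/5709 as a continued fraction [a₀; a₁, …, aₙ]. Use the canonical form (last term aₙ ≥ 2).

47524 = 8*5709 + 1852
5709 = 3*1852 + 153
1852 = 12*153 + 16
153 = 9*16 + 9
16 = 1*9 + 7
9 = 1*7 + 2
7 = 3*2 + 1
2 = 2*1 + 0  (stop)
So 47524/5709 = [8; 3, 12, 9, 1, 1, 3, 2].

[8; 3, 12, 9, 1, 1, 3, 2]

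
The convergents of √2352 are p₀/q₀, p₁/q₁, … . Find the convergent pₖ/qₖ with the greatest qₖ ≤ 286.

9360/193

√2352 = [48; 2, 96, …] (period length 2).
Convergents:
  p_0/q_0 = 48/1
  p_1/q_1 = 97/2
  p_2/q_2 = 9360/193
  p_3/q_3 = 18817/388
q_2 = 193 ≤ 286 < 388 = q_3, so the answer is 9360/193.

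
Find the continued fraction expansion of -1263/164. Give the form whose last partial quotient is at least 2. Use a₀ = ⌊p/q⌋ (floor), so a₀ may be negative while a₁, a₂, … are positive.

[-8; 3, 2, 1, 7, 2]

-1263 = -8·164 + 49
164 = 3·49 + 17
49 = 2·17 + 15
17 = 1·15 + 2
15 = 7·2 + 1
2 = 2·1 + 0  (stop)
So -1263/164 = [-8; 3, 2, 1, 7, 2].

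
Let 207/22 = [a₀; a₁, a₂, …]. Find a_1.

207 = 9·22 + 9   →  a_0 = 9
22 = 2·9 + 4   →  a_1 = 2

2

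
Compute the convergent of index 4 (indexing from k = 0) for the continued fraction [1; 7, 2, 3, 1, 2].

76/67

Using pₖ = aₖpₖ₋₁ + pₖ₋₂, qₖ = aₖqₖ₋₁ + qₖ₋₂ (with p₋₁=1, p₋₂=0, q₋₁=0, q₋₂=1):
  k=0: a=1, p=1, q=1
  k=1: a=7, p=8, q=7
  k=2: a=2, p=17, q=15
  k=3: a=3, p=59, q=52
  k=4: a=1, p=76, q=67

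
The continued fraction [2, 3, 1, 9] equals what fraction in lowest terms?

Using pₖ = aₖpₖ₋₁ + pₖ₋₂ and qₖ = aₖqₖ₋₁ + qₖ₋₂:
  k=0: a=2, p=2, q=1
  k=1: a=3, p=7, q=3
  k=2: a=1, p=9, q=4
  k=3: a=9, p=88, q=39

88/39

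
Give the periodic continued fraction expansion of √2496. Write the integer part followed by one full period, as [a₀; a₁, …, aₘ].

a₀ = ⌊√2496⌋ = 49.
With m₀=0, d₀=1 and mₖ₊₁ = dₖaₖ − mₖ, dₖ₊₁ = (n − mₖ₊₁²)/dₖ, aₖ₊₁ = ⌊(a₀+mₖ₊₁)/dₖ₊₁⌋:
  k=1: m=49, d=95, a=1
  k=2: m=46, d=4, a=23
  k=3: m=46, d=95, a=1
  k=4: m=49, d=1, a=98
d=1 and a=2a₀=98 at k=4, so the next step gives (m, d) = (49, 95) again — its k=1 value — and the period has length 4.

[49; 1, 23, 1, 98]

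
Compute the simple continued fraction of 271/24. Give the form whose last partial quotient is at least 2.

271 = 11×24 + 7
24 = 3×7 + 3
7 = 2×3 + 1
3 = 3×1 + 0  (stop)
So 271/24 = [11; 3, 2, 3].

[11; 3, 2, 3]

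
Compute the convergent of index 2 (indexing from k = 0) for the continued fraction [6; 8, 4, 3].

202/33

Using pₖ = aₖpₖ₋₁ + pₖ₋₂, qₖ = aₖqₖ₋₁ + qₖ₋₂ (with p₋₁=1, p₋₂=0, q₋₁=0, q₋₂=1):
  k=0: a=6, p=6, q=1
  k=1: a=8, p=49, q=8
  k=2: a=4, p=202, q=33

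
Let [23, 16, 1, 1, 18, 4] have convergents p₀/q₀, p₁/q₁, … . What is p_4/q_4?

Using pₖ = aₖpₖ₋₁ + pₖ₋₂, qₖ = aₖqₖ₋₁ + qₖ₋₂ (with p₋₁=1, p₋₂=0, q₋₁=0, q₋₂=1):
  k=0: a=23, p=23, q=1
  k=1: a=16, p=369, q=16
  k=2: a=1, p=392, q=17
  k=3: a=1, p=761, q=33
  k=4: a=18, p=14090, q=611

14090/611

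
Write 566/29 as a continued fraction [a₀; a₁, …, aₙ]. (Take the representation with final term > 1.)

[19; 1, 1, 14]

566 = 19·29 + 15
29 = 1·15 + 14
15 = 1·14 + 1
14 = 14·1 + 0  (stop)
So 566/29 = [19; 1, 1, 14].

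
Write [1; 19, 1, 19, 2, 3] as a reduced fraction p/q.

Fold from the inside: start with 3/1.
  2 + 1/3 = 7/3
  19 + 3/7 = 136/7
  1 + 7/136 = 143/136
  19 + 136/143 = 2853/143
  1 + 143/2853 = 2996/2853

2996/2853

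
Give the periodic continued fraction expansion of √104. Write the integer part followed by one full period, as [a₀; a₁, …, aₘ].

a₀ = ⌊√104⌋ = 10.
With m₀=0, d₀=1 and mₖ₊₁ = dₖaₖ − mₖ, dₖ₊₁ = (n − mₖ₊₁²)/dₖ, aₖ₊₁ = ⌊(a₀+mₖ₊₁)/dₖ₊₁⌋:
  k=1: m=10, d=4, a=5
  k=2: m=10, d=1, a=20
d=1 and a=2a₀=20 at k=2, so the next step gives (m, d) = (10, 4) again — its k=1 value — and the period has length 2.

[10; 5, 20]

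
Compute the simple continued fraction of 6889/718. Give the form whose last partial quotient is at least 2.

6889 = 9×718 + 427
718 = 1×427 + 291
427 = 1×291 + 136
291 = 2×136 + 19
136 = 7×19 + 3
19 = 6×3 + 1
3 = 3×1 + 0  (stop)
So 6889/718 = [9; 1, 1, 2, 7, 6, 3].

[9; 1, 1, 2, 7, 6, 3]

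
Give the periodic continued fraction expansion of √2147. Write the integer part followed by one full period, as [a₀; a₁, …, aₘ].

[46; 2, 1, 45, 1, 2, 92]

a₀ = ⌊√2147⌋ = 46.
With m₀=0, d₀=1 and mₖ₊₁ = dₖaₖ − mₖ, dₖ₊₁ = (n − mₖ₊₁²)/dₖ, aₖ₊₁ = ⌊(a₀+mₖ₊₁)/dₖ₊₁⌋:
  k=1: m=46, d=31, a=2
  k=2: m=16, d=61, a=1
  k=3: m=45, d=2, a=45
  k=4: m=45, d=61, a=1
  k=5: m=16, d=31, a=2
  k=6: m=46, d=1, a=92
d=1 and a=2a₀=92 at k=6, so the next step gives (m, d) = (46, 31) again — its k=1 value — and the period has length 6.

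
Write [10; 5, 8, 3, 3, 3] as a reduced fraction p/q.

14304/1403

Fold from the inside: start with 3/1.
  3 + 1/3 = 10/3
  3 + 3/10 = 33/10
  8 + 10/33 = 274/33
  5 + 33/274 = 1403/274
  10 + 274/1403 = 14304/1403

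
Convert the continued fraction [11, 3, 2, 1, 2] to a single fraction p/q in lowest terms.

305/27

Using pₖ = aₖpₖ₋₁ + pₖ₋₂ and qₖ = aₖqₖ₋₁ + qₖ₋₂:
  k=0: a=11, p=11, q=1
  k=1: a=3, p=34, q=3
  k=2: a=2, p=79, q=7
  k=3: a=1, p=113, q=10
  k=4: a=2, p=305, q=27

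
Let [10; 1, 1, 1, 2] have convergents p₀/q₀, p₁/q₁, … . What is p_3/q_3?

32/3

Using pₖ = aₖpₖ₋₁ + pₖ₋₂, qₖ = aₖqₖ₋₁ + qₖ₋₂ (with p₋₁=1, p₋₂=0, q₋₁=0, q₋₂=1):
  k=0: a=10, p=10, q=1
  k=1: a=1, p=11, q=1
  k=2: a=1, p=21, q=2
  k=3: a=1, p=32, q=3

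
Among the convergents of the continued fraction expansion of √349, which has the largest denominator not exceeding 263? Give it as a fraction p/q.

√349 = [18; 1, 2, 7, 7, 2, 1, 36, …] (period length 7).
Convergents:
  p_0/q_0 = 18/1
  p_1/q_1 = 19/1
  p_2/q_2 = 56/3
  p_3/q_3 = 411/22
  p_4/q_4 = 2933/157
  p_5/q_5 = 6277/336
q_4 = 157 ≤ 263 < 336 = q_5, so the answer is 2933/157.

2933/157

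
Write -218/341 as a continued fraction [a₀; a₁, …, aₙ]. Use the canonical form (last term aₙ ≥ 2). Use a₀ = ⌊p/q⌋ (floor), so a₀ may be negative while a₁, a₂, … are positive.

-218 = -1*341 + 123
341 = 2*123 + 95
123 = 1*95 + 28
95 = 3*28 + 11
28 = 2*11 + 6
11 = 1*6 + 5
6 = 1*5 + 1
5 = 5*1 + 0  (stop)
So -218/341 = [-1; 2, 1, 3, 2, 1, 1, 5].

[-1; 2, 1, 3, 2, 1, 1, 5]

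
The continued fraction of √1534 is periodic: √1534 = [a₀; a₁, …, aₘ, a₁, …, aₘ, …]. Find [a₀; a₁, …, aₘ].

a₀ = ⌊√1534⌋ = 39.

[39; 6, 78]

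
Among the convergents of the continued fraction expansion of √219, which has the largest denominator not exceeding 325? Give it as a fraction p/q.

2205/149

√219 = [14; 1, 3, 1, 28, …] (period length 4).
Convergents:
  p_0/q_0 = 14/1
  p_1/q_1 = 15/1
  p_2/q_2 = 59/4
  p_3/q_3 = 74/5
  p_4/q_4 = 2131/144
  p_5/q_5 = 2205/149
  p_6/q_6 = 8746/591
q_5 = 149 ≤ 325 < 591 = q_6, so the answer is 2205/149.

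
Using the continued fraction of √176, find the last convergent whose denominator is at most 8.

53/4

√176 = [13; 3, 1, 3, 26, …] (period length 4).
Convergents:
  p_0/q_0 = 13/1
  p_1/q_1 = 40/3
  p_2/q_2 = 53/4
  p_3/q_3 = 199/15
q_2 = 4 ≤ 8 < 15 = q_3, so the answer is 53/4.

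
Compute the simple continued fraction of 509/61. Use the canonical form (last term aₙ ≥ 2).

[8; 2, 1, 9, 2]

509 = 8·61 + 21
61 = 2·21 + 19
21 = 1·19 + 2
19 = 9·2 + 1
2 = 2·1 + 0  (stop)
So 509/61 = [8; 2, 1, 9, 2].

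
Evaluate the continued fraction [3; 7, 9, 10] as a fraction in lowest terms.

Fold from the inside: start with 10/1.
  9 + 1/10 = 91/10
  7 + 10/91 = 647/91
  3 + 91/647 = 2032/647

2032/647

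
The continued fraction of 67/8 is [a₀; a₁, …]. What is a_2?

67 = 8·8 + 3   →  a_0 = 8
8 = 2·3 + 2   →  a_1 = 2
3 = 1·2 + 1   →  a_2 = 1

1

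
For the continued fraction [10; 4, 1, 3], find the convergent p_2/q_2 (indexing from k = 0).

Using pₖ = aₖpₖ₋₁ + pₖ₋₂, qₖ = aₖqₖ₋₁ + qₖ₋₂ (with p₋₁=1, p₋₂=0, q₋₁=0, q₋₂=1):
  k=0: a=10, p=10, q=1
  k=1: a=4, p=41, q=4
  k=2: a=1, p=51, q=5

51/5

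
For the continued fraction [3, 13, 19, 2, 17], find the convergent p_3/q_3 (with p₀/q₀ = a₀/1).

Using pₖ = aₖpₖ₋₁ + pₖ₋₂, qₖ = aₖqₖ₋₁ + qₖ₋₂ (with p₋₁=1, p₋₂=0, q₋₁=0, q₋₂=1):
  k=0: a=3, p=3, q=1
  k=1: a=13, p=40, q=13
  k=2: a=19, p=763, q=248
  k=3: a=2, p=1566, q=509

1566/509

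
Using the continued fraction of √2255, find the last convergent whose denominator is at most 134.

3609/76

√2255 = [47; 2, 18, 2, 94, …] (period length 4).
Convergents:
  p_0/q_0 = 47/1
  p_1/q_1 = 95/2
  p_2/q_2 = 1757/37
  p_3/q_3 = 3609/76
  p_4/q_4 = 341003/7181
q_3 = 76 ≤ 134 < 7181 = q_4, so the answer is 3609/76.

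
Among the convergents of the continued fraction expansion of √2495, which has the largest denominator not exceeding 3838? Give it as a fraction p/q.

99850/1999

√2495 = [49; 1, 18, 1, 98, …] (period length 4).
Convergents:
  p_0/q_0 = 49/1
  p_1/q_1 = 50/1
  p_2/q_2 = 949/19
  p_3/q_3 = 999/20
  p_4/q_4 = 98851/1979
  p_5/q_5 = 99850/1999
  p_6/q_6 = 1896151/37961
q_5 = 1999 ≤ 3838 < 37961 = q_6, so the answer is 99850/1999.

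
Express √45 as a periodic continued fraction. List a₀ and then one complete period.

[6; 1, 2, 2, 2, 1, 12]

a₀ = ⌊√45⌋ = 6.
With m₀=0, d₀=1 and mₖ₊₁ = dₖaₖ − mₖ, dₖ₊₁ = (n − mₖ₊₁²)/dₖ, aₖ₊₁ = ⌊(a₀+mₖ₊₁)/dₖ₊₁⌋:
  k=1: m=6, d=9, a=1
  k=2: m=3, d=4, a=2
  k=3: m=5, d=5, a=2
  k=4: m=5, d=4, a=2
  k=5: m=3, d=9, a=1
  k=6: m=6, d=1, a=12
d=1 and a=2a₀=12 at k=6, so the next step gives (m, d) = (6, 9) again — its k=1 value — and the period has length 6.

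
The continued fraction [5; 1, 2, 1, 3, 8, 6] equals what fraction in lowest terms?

Using pₖ = aₖpₖ₋₁ + pₖ₋₂ and qₖ = aₖqₖ₋₁ + qₖ₋₂:
  k=0: a=5, p=5, q=1
  k=1: a=1, p=6, q=1
  k=2: a=2, p=17, q=3
  k=3: a=1, p=23, q=4
  k=4: a=3, p=86, q=15
  k=5: a=8, p=711, q=124
  k=6: a=6, p=4352, q=759

4352/759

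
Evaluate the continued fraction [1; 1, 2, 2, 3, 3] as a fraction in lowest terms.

135/79

Using pₖ = aₖpₖ₋₁ + pₖ₋₂ and qₖ = aₖqₖ₋₁ + qₖ₋₂:
  k=0: a=1, p=1, q=1
  k=1: a=1, p=2, q=1
  k=2: a=2, p=5, q=3
  k=3: a=2, p=12, q=7
  k=4: a=3, p=41, q=24
  k=5: a=3, p=135, q=79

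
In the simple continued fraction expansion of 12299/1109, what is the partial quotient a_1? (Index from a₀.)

11

12299 = 11·1109 + 100   →  a_0 = 11
1109 = 11·100 + 9   →  a_1 = 11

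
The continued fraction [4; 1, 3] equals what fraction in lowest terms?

Fold from the inside: start with 3/1.
  1 + 1/3 = 4/3
  4 + 3/4 = 19/4

19/4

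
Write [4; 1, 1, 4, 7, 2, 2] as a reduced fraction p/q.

Fold from the inside: start with 2/1.
  2 + 1/2 = 5/2
  7 + 2/5 = 37/5
  4 + 5/37 = 153/37
  1 + 37/153 = 190/153
  1 + 153/190 = 343/190
  4 + 190/343 = 1562/343

1562/343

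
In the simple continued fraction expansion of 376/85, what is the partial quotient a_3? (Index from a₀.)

1

376 = 4·85 + 36   →  a_0 = 4
85 = 2·36 + 13   →  a_1 = 2
36 = 2·13 + 10   →  a_2 = 2
13 = 1·10 + 3   →  a_3 = 1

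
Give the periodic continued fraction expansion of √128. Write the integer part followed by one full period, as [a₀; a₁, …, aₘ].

a₀ = ⌊√128⌋ = 11.

[11; 3, 5, 3, 22]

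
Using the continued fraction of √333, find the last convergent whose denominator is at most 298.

√333 = [18; 4, 36, …] (period length 2).
Convergents:
  p_0/q_0 = 18/1
  p_1/q_1 = 73/4
  p_2/q_2 = 2646/145
  p_3/q_3 = 10657/584
q_2 = 145 ≤ 298 < 584 = q_3, so the answer is 2646/145.

2646/145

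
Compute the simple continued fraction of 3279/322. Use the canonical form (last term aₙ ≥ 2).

[10; 5, 2, 5, 2, 2]

3279 = 10*322 + 59
322 = 5*59 + 27
59 = 2*27 + 5
27 = 5*5 + 2
5 = 2*2 + 1
2 = 2*1 + 0  (stop)
So 3279/322 = [10; 5, 2, 5, 2, 2].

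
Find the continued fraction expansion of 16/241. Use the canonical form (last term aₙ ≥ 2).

16 = 0*241 + 16
241 = 15*16 + 1
16 = 16*1 + 0  (stop)
So 16/241 = [0; 15, 16].

[0; 15, 16]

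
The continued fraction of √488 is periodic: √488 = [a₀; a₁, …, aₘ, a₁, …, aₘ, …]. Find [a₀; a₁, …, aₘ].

[22; 11, 44]

a₀ = ⌊√488⌋ = 22.
With m₀=0, d₀=1 and mₖ₊₁ = dₖaₖ − mₖ, dₖ₊₁ = (n − mₖ₊₁²)/dₖ, aₖ₊₁ = ⌊(a₀+mₖ₊₁)/dₖ₊₁⌋:
  k=1: m=22, d=4, a=11
  k=2: m=22, d=1, a=44
d=1 and a=2a₀=44 at k=2, so the next step gives (m, d) = (22, 4) again — its k=1 value — and the period has length 2.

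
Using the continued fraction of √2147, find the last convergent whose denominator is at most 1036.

√2147 = [46; 2, 1, 45, 1, 2, 92, …] (period length 6).
Convergents:
  p_0/q_0 = 46/1
  p_1/q_1 = 93/2
  p_2/q_2 = 139/3
  p_3/q_3 = 6348/137
  p_4/q_4 = 6487/140
  p_5/q_5 = 19322/417
  p_6/q_6 = 1784111/38504
q_5 = 417 ≤ 1036 < 38504 = q_6, so the answer is 19322/417.

19322/417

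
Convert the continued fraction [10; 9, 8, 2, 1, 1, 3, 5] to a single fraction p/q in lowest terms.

Fold from the inside: start with 5/1.
  3 + 1/5 = 16/5
  1 + 5/16 = 21/16
  1 + 16/21 = 37/21
  2 + 21/37 = 95/37
  8 + 37/95 = 797/95
  9 + 95/797 = 7268/797
  10 + 797/7268 = 73477/7268

73477/7268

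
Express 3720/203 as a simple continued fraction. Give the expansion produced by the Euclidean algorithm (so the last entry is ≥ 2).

3720 = 18·203 + 66
203 = 3·66 + 5
66 = 13·5 + 1
5 = 5·1 + 0  (stop)
So 3720/203 = [18; 3, 13, 5].

[18; 3, 13, 5]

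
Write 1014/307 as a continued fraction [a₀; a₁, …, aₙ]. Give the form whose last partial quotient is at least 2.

1014 = 3×307 + 93
307 = 3×93 + 28
93 = 3×28 + 9
28 = 3×9 + 1
9 = 9×1 + 0  (stop)
So 1014/307 = [3; 3, 3, 3, 9].

[3; 3, 3, 3, 9]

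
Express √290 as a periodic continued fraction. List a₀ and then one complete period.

a₀ = ⌊√290⌋ = 17.
With m₀=0, d₀=1 and mₖ₊₁ = dₖaₖ − mₖ, dₖ₊₁ = (n − mₖ₊₁²)/dₖ, aₖ₊₁ = ⌊(a₀+mₖ₊₁)/dₖ₊₁⌋:
  k=1: m=17, d=1, a=34
d=1 and a=2a₀=34 at k=1, so the next step gives (m, d) = (17, 1) again — its k=1 value — and the period has length 1.

[17; 34]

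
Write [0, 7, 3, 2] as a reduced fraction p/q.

7/51

Using pₖ = aₖpₖ₋₁ + pₖ₋₂ and qₖ = aₖqₖ₋₁ + qₖ₋₂:
  k=0: a=0, p=0, q=1
  k=1: a=7, p=1, q=7
  k=2: a=3, p=3, q=22
  k=3: a=2, p=7, q=51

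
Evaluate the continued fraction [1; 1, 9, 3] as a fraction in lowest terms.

59/31

Fold from the inside: start with 3/1.
  9 + 1/3 = 28/3
  1 + 3/28 = 31/28
  1 + 28/31 = 59/31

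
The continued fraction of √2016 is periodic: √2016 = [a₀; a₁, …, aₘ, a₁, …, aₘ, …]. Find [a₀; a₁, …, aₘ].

a₀ = ⌊√2016⌋ = 44.
With m₀=0, d₀=1 and mₖ₊₁ = dₖaₖ − mₖ, dₖ₊₁ = (n − mₖ₊₁²)/dₖ, aₖ₊₁ = ⌊(a₀+mₖ₊₁)/dₖ₊₁⌋:
  k=1: m=44, d=80, a=1
  k=2: m=36, d=9, a=8
  k=3: m=36, d=80, a=1
  k=4: m=44, d=1, a=88
d=1 and a=2a₀=88 at k=4, so the next step gives (m, d) = (44, 80) again — its k=1 value — and the period has length 4.

[44; 1, 8, 1, 88]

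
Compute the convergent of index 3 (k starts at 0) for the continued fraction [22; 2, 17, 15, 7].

11850/527

Using pₖ = aₖpₖ₋₁ + pₖ₋₂, qₖ = aₖqₖ₋₁ + qₖ₋₂ (with p₋₁=1, p₋₂=0, q₋₁=0, q₋₂=1):
  k=0: a=22, p=22, q=1
  k=1: a=2, p=45, q=2
  k=2: a=17, p=787, q=35
  k=3: a=15, p=11850, q=527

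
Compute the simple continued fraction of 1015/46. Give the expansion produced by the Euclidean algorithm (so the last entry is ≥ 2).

1015 = 22·46 + 3
46 = 15·3 + 1
3 = 3·1 + 0  (stop)
So 1015/46 = [22; 15, 3].

[22; 15, 3]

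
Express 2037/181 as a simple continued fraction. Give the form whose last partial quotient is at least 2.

2037 = 11·181 + 46
181 = 3·46 + 43
46 = 1·43 + 3
43 = 14·3 + 1
3 = 3·1 + 0  (stop)
So 2037/181 = [11; 3, 1, 14, 3].

[11; 3, 1, 14, 3]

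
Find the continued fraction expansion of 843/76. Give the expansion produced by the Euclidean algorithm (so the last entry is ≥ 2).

843 = 11*76 + 7
76 = 10*7 + 6
7 = 1*6 + 1
6 = 6*1 + 0  (stop)
So 843/76 = [11; 10, 1, 6].

[11; 10, 1, 6]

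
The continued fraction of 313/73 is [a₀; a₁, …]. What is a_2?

313 = 4·73 + 21   →  a_0 = 4
73 = 3·21 + 10   →  a_1 = 3
21 = 2·10 + 1   →  a_2 = 2

2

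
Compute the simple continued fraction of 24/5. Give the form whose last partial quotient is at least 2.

[4; 1, 4]

24 = 4×5 + 4
5 = 1×4 + 1
4 = 4×1 + 0  (stop)
So 24/5 = [4; 1, 4].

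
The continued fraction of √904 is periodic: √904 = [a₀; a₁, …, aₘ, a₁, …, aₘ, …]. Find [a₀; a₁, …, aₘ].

a₀ = ⌊√904⌋ = 30.
With m₀=0, d₀=1 and mₖ₊₁ = dₖaₖ − mₖ, dₖ₊₁ = (n − mₖ₊₁²)/dₖ, aₖ₊₁ = ⌊(a₀+mₖ₊₁)/dₖ₊₁⌋:
  k=1: m=30, d=4, a=15
  k=2: m=30, d=1, a=60
d=1 and a=2a₀=60 at k=2, so the next step gives (m, d) = (30, 4) again — its k=1 value — and the period has length 2.

[30; 15, 60]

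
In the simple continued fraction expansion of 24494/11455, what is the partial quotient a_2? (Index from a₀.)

24494 = 2·11455 + 1584   →  a_0 = 2
11455 = 7·1584 + 367   →  a_1 = 7
1584 = 4·367 + 116   →  a_2 = 4

4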